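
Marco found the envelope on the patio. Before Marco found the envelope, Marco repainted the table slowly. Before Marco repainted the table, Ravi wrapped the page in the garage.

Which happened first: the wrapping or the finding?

the wrapping

The connectives place the wrapping before the finding.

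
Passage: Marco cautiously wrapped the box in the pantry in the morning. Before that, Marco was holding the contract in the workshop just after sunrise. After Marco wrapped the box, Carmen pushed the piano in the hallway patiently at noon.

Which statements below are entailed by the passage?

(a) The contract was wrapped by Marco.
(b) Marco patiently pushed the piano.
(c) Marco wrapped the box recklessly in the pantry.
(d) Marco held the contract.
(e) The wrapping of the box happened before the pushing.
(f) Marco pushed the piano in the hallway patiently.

(a) Not entailed — Marco wrapped the box, not the contract; the contract belongs to the holding event.
(b) Not entailed — the passage has Carmen pushing the piano, not Marco.
(c) Not entailed — 'recklessly' adds a manner not in (and inconsistent with) the original.
(d) Entailed — 'hold' is an activity; 'was holding' entails that some holding happened, so 'held' holds.
(e) Entailed — the narrative places the wrapping before the pushing.
(f) Not entailed — the passage has Carmen pushing the piano, not Marco.

(d), (e)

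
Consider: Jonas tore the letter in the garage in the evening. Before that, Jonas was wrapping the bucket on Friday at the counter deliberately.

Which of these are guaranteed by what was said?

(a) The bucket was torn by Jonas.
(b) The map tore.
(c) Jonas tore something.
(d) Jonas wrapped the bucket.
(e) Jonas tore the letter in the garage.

(a) Not entailed — Jonas tore the letter, not the bucket; the bucket belongs to the wrapping event.
(b) Not entailed — the letter is what tore, not the map.
(c) Entailed — the original entails any weakening of itself; this just drops 'in the evening', 'in the garage' and generalizes the patient.
(d) Not entailed — 'was wrapping' is progressive on an accomplishment; it does not entail the completed 'wrapped'.
(e) Entailed — dropping 'in the evening' leaves a sub-description the original still satisfies.

(c), (e)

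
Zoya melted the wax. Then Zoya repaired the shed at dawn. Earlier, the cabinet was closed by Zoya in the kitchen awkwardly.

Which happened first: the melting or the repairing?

the melting

The connectives place the melting before the repairing.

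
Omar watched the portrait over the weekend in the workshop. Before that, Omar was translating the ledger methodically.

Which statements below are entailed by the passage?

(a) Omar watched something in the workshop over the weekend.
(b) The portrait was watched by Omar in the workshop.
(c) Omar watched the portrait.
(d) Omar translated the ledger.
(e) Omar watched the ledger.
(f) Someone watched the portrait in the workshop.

(a), (b), (c), (f)

(a) Entailed — this follows by dropping conjuncts from the watching event's description.
(b) Entailed — every conjunct here is already in the original watching event.
(c) Entailed — the original entails any weakening of itself; this just drops 'in the workshop', 'over the weekend'.
(d) Not entailed — 'was translating' is progressive on an accomplishment; it does not entail the completed 'translated'.
(e) Not entailed — Omar watched the portrait, not the ledger; the ledger belongs to the translating event.
(f) Entailed — this follows by dropping conjuncts from the watching event's description.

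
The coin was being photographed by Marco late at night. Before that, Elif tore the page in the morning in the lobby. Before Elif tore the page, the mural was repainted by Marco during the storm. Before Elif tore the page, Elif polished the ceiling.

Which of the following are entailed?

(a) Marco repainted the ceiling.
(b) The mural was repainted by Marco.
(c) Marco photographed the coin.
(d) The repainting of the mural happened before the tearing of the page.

(b), (d)

(a) Not entailed — Marco repainted the mural, not the ceiling; the ceiling belongs to the polishing event.
(b) Entailed — every conjunct here is already in the original repainting event.
(c) Not entailed — 'was photographing' is progressive on an accomplishment; it does not entail the completed 'photographed'.
(d) Entailed — the narrative places the repainting before the tearing.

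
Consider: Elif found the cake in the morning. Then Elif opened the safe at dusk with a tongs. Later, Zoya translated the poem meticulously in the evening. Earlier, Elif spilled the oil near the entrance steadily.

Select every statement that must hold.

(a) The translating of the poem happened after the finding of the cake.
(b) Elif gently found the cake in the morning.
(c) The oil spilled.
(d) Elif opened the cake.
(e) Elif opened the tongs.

(a), (c)

(a) Entailed — the narrative places the finding before the translating.
(b) Not entailed — 'gently' adds information not in the original event.
(c) Entailed — 'Elif spilled the oil' is causative; it entails the inchoative 'the oil spilled'.
(d) Not entailed — Elif opened the safe, not the cake; the cake belongs to the finding event.
(e) Not entailed — the tongs is the instrument, not what was opened.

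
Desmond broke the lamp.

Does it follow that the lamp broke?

'Desmond broke the lamp' is the causative; it entails the inchoative 'the lamp broke'.

yes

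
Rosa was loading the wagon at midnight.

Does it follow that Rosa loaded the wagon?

'was loading' is progressive; for an accomplishment like 'load the wagon', it doesn't entail completion.

no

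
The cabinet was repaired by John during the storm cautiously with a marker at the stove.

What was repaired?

'the cabinet' marks the patient of the repairing event.

the cabinet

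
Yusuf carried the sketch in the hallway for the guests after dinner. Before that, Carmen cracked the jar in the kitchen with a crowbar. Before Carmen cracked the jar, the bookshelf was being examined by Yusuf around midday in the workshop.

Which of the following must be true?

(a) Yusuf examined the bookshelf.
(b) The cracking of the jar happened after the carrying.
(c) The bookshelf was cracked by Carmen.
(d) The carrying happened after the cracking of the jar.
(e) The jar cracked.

(a), (d), (e)

(a) Entailed — 'examine' is an activity; 'was examining' entails that some examining happened, so 'examined' holds.
(b) Not entailed — the narrative places the cracking before the carrying, not after.
(c) Not entailed — Carmen cracked the jar, not the bookshelf; the bookshelf belongs to the examining event.
(d) Entailed — the narrative places the cracking before the carrying.
(e) Entailed — 'Carmen cracked the jar' is causative; it entails the inchoative 'the jar cracked'.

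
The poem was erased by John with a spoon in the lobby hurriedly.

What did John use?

a spoon

'with a spoon' marks the instrument of the erasing event.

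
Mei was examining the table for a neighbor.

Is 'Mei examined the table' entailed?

'examine' is atelic; if Mei was examining the table, then Mei examined the table (for some time).

yes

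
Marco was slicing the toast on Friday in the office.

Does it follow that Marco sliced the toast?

no

'was slicing' is progressive; for an accomplishment like 'slice the toast', it doesn't entail completion.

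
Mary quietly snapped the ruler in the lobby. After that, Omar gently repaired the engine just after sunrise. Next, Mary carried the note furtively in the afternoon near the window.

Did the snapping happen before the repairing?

The narrative orders the snapping before the repairing.

yes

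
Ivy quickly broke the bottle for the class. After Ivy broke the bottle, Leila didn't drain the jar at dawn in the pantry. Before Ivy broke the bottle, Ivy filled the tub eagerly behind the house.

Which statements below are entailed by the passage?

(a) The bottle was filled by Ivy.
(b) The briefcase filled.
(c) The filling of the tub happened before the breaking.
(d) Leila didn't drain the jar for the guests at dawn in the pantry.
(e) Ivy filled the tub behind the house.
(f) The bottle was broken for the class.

(a) Not entailed — Ivy filled the tub, not the bottle; the bottle belongs to the breaking event.
(b) Not entailed — the tub is what filled, not the briefcase.
(c) Entailed — the narrative places the filling before the breaking.
(d) Entailed — under negation, adding a further restriction is entailed: if no such draining event occurred, none occurred for the guests either.
(e) Entailed — the original entails any weakening of itself; this just drops 'eagerly'.
(f) Entailed — dropping 'quickly' and generalizing the agent leaves a sub-description the original still satisfies.

(c), (d), (e), (f)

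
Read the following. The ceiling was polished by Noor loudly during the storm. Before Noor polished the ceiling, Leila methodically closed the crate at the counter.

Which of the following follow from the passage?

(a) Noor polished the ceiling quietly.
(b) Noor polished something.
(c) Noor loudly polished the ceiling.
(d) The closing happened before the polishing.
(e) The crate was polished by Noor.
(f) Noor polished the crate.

(a) Not entailed — 'quietly' adds a manner not in (and inconsistent with) the original.
(b) Entailed — this follows by dropping conjuncts from the polishing event's description.
(c) Entailed — this follows by dropping conjuncts from the polishing event's description.
(d) Entailed — the narrative places the closing before the polishing.
(e) Not entailed — Noor polished the ceiling, not the crate; the crate belongs to the closing event.
(f) Not entailed — Noor polished the ceiling, not the crate; the crate belongs to the closing event.

(b), (c), (d)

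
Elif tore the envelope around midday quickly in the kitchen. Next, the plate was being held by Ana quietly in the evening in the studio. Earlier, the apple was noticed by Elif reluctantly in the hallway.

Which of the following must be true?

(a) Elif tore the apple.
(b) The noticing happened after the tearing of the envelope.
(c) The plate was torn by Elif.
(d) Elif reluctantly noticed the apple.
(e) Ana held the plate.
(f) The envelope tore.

(a) Not entailed — Elif tore the envelope, not the apple; the apple belongs to the noticing event.
(b) Not entailed — the narrative doesn't order the tearing relative to the noticing.
(c) Not entailed — Elif tore the envelope, not the plate; the plate belongs to the holding event.
(d) Entailed — this follows by dropping conjuncts from the noticing event's description.
(e) Entailed — 'hold' is an activity; 'was holding' entails that some holding happened, so 'held' holds.
(f) Entailed — 'Elif tore the envelope' is causative; it entails the inchoative 'the envelope tore'.

(d), (e), (f)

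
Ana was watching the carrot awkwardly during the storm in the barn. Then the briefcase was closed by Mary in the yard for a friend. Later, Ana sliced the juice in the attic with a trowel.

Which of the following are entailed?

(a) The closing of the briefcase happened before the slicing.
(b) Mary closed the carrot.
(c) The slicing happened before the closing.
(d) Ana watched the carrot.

(a) Entailed — the narrative places the closing before the slicing.
(b) Not entailed — Mary closed the briefcase, not the carrot; the carrot belongs to the watching event.
(c) Not entailed — the narrative places the closing before the slicing, not after.
(d) Entailed — 'watch' is an activity; 'was watching' entails that some watching happened, so 'watched' holds.

(a), (d)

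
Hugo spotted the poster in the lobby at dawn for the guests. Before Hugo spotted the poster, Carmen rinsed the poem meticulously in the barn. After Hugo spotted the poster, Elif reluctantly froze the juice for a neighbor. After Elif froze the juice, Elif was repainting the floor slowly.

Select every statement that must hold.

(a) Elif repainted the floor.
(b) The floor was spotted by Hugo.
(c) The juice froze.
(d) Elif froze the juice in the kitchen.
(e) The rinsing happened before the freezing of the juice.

(a) Not entailed — 'was repainting' is progressive on an accomplishment; it does not entail the completed 'repainted'.
(b) Not entailed — Hugo spotted the poster, not the floor; the floor belongs to the repainting event.
(c) Entailed — 'Elif froze the juice' is causative; it entails the inchoative 'the juice froze'.
(d) Not entailed — 'in the kitchen' adds information not in the original event.
(e) Entailed — the narrative places the rinsing before the freezing.

(c), (e)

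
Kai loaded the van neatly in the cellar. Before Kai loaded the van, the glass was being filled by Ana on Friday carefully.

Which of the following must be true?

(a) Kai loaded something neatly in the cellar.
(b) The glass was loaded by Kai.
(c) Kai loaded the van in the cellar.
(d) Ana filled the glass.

(a) Entailed — the original entails any weakening of itself; this just generalizes the patient.
(b) Not entailed — Kai loaded the van, not the glass; the glass belongs to the filling event.
(c) Entailed — every conjunct here is already in the original loading event.
(d) Not entailed — 'was filling' is progressive on an accomplishment; it does not entail the completed 'filled'.

(a), (c)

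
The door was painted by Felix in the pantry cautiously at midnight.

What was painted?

the door

'the door' marks the patient of the painting event.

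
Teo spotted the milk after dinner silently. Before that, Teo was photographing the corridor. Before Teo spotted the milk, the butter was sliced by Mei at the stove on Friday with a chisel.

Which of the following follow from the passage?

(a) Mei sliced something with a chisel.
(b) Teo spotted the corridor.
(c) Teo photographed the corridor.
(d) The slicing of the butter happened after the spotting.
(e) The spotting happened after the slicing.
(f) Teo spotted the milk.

(a), (e), (f)

(a) Entailed — every conjunct here is already in the original slicing event.
(b) Not entailed — Teo spotted the milk, not the corridor; the corridor belongs to the photographing event.
(c) Not entailed — 'was photographing' is progressive on an accomplishment; it does not entail the completed 'photographed'.
(d) Not entailed — the narrative places the slicing before the spotting, not after.
(e) Entailed — the narrative places the slicing before the spotting.
(f) Entailed — dropping 'after dinner', 'silently' leaves a sub-description the original still satisfies.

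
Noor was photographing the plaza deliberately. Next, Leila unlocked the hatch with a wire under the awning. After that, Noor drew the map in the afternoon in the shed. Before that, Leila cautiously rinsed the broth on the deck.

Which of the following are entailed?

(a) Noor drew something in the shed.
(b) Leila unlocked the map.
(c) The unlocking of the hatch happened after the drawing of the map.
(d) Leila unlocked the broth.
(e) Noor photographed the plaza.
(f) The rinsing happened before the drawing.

(a) Entailed — this follows by dropping conjuncts from the drawing event's description.
(b) Not entailed — Leila unlocked the hatch, not the map; the map belongs to the drawing event.
(c) Not entailed — the narrative places the unlocking before the drawing, not after.
(d) Not entailed — Leila unlocked the hatch, not the broth; the broth belongs to the rinsing event.
(e) Not entailed — 'was photographing' is progressive on an accomplishment; it does not entail the completed 'photographed'.
(f) Entailed — the narrative places the rinsing before the drawing.

(a), (f)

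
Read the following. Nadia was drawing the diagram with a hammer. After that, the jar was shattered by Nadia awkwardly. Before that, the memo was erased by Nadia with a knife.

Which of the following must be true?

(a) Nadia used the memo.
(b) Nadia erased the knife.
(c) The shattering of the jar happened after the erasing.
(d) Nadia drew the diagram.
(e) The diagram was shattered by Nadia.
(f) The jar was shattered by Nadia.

(c), (f)

(a) Not entailed — the memo is the patient, not an instrument — Nadia used a knife.
(b) Not entailed — the knife is the instrument, not what was erased.
(c) Entailed — the narrative places the erasing before the shattering.
(d) Not entailed — 'was drawing' is progressive on an accomplishment; it does not entail the completed 'drew'.
(e) Not entailed — Nadia shattered the jar, not the diagram; the diagram belongs to the drawing event.
(f) Entailed — every conjunct here is already in the original shattering event.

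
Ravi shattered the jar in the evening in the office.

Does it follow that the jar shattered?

yes

'Ravi shattered the jar' is the causative; it entails the inchoative 'the jar shattered'.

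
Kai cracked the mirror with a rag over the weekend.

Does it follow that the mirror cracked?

'Kai cracked the mirror' is the causative; it entails the inchoative 'the mirror cracked'.

yes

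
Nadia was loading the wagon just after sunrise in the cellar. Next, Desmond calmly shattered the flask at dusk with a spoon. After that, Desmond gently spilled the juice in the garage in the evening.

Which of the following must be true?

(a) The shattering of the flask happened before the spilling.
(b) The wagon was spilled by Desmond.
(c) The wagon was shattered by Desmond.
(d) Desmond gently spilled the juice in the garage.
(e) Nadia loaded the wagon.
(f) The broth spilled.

(a) Entailed — the narrative places the shattering before the spilling.
(b) Not entailed — Desmond spilled the juice, not the wagon; the wagon belongs to the loading event.
(c) Not entailed — Desmond shattered the flask, not the wagon; the wagon belongs to the loading event.
(d) Entailed — this follows by dropping conjuncts from the spilling event's description.
(e) Not entailed — 'was loading' is progressive on an accomplishment; it does not entail the completed 'loaded'.
(f) Not entailed — the juice is what spilled, not the broth.

(a), (d)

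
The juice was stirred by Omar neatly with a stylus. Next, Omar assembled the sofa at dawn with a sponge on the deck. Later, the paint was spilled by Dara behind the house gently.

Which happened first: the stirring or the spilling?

the stirring

The connectives place the stirring before the spilling.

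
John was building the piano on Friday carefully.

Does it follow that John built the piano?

no

'was building' is progressive; for an accomplishment like 'build the piano', it doesn't entail completion.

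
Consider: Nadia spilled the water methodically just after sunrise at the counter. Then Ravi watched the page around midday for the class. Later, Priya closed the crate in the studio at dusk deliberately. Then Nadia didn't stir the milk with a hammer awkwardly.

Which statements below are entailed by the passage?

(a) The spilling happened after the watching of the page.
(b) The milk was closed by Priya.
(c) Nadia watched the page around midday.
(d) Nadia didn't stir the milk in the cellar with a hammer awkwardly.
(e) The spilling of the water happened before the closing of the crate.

(d), (e)

(a) Not entailed — the narrative places the spilling before the watching, not after.
(b) Not entailed — Priya closed the crate, not the milk; the milk belongs to the stirring event.
(c) Not entailed — the passage has Ravi watching the page, not Nadia.
(d) Entailed — under negation, adding a further restriction is entailed: if no such stirring event occurred, none occurred in the cellar either.
(e) Entailed — the narrative places the spilling before the closing.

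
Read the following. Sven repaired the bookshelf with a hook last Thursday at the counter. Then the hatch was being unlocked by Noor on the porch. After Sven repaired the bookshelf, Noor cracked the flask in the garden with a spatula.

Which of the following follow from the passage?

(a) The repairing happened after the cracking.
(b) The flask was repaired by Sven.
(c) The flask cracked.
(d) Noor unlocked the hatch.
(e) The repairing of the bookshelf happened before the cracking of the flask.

(a) Not entailed — the narrative places the repairing before the cracking, not after.
(b) Not entailed — Sven repaired the bookshelf, not the flask; the flask belongs to the cracking event.
(c) Entailed — 'Noor cracked the flask' is causative; it entails the inchoative 'the flask cracked'.
(d) Not entailed — 'was unlocking' is progressive on an accomplishment; it does not entail the completed 'unlocked'.
(e) Entailed — the narrative places the repairing before the cracking.

(c), (e)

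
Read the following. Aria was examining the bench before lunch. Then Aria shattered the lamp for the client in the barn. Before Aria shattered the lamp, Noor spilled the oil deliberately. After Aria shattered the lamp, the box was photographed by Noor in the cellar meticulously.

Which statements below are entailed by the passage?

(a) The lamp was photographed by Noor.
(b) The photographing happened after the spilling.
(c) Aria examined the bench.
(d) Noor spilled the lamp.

(a) Not entailed — Noor photographed the box, not the lamp; the lamp belongs to the shattering event.
(b) Entailed — the narrative places the spilling before the photographing.
(c) Entailed — 'examine' is an activity; 'was examining' entails that some examining happened, so 'examined' holds.
(d) Not entailed — Noor spilled the oil, not the lamp; the lamp belongs to the shattering event.

(b), (c)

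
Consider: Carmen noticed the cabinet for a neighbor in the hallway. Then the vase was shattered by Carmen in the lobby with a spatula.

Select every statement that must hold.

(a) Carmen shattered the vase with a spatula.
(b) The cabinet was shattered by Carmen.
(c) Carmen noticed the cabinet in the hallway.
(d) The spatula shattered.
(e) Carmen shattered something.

(a), (c), (e)

(a) Entailed — every conjunct here is already in the original shattering event.
(b) Not entailed — Carmen shattered the vase, not the cabinet; the cabinet belongs to the noticing event.
(c) Entailed — the original entails any weakening of itself; this just drops 'for a neighbor'.
(d) Not entailed — the vase is what shattered, not the spatula.
(e) Entailed — every conjunct here is already in the original shattering event.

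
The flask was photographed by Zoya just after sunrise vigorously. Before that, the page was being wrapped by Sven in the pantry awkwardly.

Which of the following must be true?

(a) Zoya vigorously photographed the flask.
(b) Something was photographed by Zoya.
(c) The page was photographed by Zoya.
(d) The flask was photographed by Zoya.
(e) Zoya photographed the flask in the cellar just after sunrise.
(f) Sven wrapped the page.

(a), (b), (d)

(a) Entailed — dropping 'just after sunrise' leaves a sub-description the original still satisfies.
(b) Entailed — every conjunct here is already in the original photographing event.
(c) Not entailed — Zoya photographed the flask, not the page; the page belongs to the wrapping event.
(d) Entailed — this follows by dropping conjuncts from the photographing event's description.
(e) Not entailed — 'in the cellar' adds information not in the original event.
(f) Not entailed — 'was wrapping' is progressive on an accomplishment; it does not entail the completed 'wrapped'.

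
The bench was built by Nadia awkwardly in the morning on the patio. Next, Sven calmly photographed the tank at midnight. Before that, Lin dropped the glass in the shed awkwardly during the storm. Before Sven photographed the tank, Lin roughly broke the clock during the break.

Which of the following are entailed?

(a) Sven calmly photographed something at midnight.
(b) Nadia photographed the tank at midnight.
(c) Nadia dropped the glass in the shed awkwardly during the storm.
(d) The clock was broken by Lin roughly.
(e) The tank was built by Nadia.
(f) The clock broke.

(a), (d), (f)

(a) Entailed — generalizing the patient leaves a sub-description the original still satisfies.
(b) Not entailed — the passage has Sven photographing the tank, not Nadia.
(c) Not entailed — the passage has Lin dropping the glass, not Nadia.
(d) Entailed — this follows by dropping conjuncts from the breaking event's description.
(e) Not entailed — Nadia built the bench, not the tank; the tank belongs to the photographing event.
(f) Entailed — 'Lin broke the clock' is causative; it entails the inchoative 'the clock broke'.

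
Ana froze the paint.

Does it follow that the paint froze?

'Ana froze the paint' is the causative; it entails the inchoative 'the paint froze'.

yes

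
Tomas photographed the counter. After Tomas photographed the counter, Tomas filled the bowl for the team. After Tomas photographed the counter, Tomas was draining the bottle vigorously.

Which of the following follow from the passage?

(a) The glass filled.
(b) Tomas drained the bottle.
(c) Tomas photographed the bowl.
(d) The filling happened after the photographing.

(a) Not entailed — the bowl is what filled, not the glass.
(b) Not entailed — 'was draining' is progressive on an accomplishment; it does not entail the completed 'drained'.
(c) Not entailed — Tomas photographed the counter, not the bowl; the bowl belongs to the filling event.
(d) Entailed — the narrative places the photographing before the filling.

(d)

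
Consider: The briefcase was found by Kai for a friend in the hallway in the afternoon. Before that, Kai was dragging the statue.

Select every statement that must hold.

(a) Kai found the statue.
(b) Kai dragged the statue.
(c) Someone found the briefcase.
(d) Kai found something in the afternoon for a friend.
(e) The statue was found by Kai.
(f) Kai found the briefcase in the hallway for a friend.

(b), (c), (d), (f)

(a) Not entailed — Kai found the briefcase, not the statue; the statue belongs to the dragging event.
(b) Entailed — 'drag' is an activity; 'was dragging' entails that some dragging happened, so 'dragged' holds.
(c) Entailed — every conjunct here is already in the original finding event.
(d) Entailed — this follows by dropping conjuncts from the finding event's description.
(e) Not entailed — Kai found the briefcase, not the statue; the statue belongs to the dragging event.
(f) Entailed — dropping 'in the afternoon' leaves a sub-description the original still satisfies.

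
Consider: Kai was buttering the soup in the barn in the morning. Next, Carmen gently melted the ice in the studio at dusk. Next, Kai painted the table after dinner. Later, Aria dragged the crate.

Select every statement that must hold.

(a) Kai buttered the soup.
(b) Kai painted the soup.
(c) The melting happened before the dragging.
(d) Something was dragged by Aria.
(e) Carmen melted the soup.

(c), (d)

(a) Not entailed — 'was buttering' is progressive on an accomplishment; it does not entail the completed 'buttered'.
(b) Not entailed — Kai painted the table, not the soup; the soup belongs to the buttering event.
(c) Entailed — the narrative places the melting before the dragging.
(d) Entailed — every conjunct here is already in the original dragging event.
(e) Not entailed — Carmen melted the ice, not the soup; the soup belongs to the buttering event.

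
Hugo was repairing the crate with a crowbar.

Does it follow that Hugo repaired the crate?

'was repairing' is progressive; for an accomplishment like 'repair the crate', it doesn't entail completion.

no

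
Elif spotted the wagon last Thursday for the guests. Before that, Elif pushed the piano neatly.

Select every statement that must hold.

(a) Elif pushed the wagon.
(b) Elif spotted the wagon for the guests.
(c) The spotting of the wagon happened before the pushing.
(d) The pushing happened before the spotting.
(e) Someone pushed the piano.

(a) Not entailed — Elif pushed the piano, not the wagon; the wagon belongs to the spotting event.
(b) Entailed — dropping 'last Thursday' leaves a sub-description the original still satisfies.
(c) Not entailed — the narrative places the pushing before the spotting, not after.
(d) Entailed — the narrative places the pushing before the spotting.
(e) Entailed — dropping 'neatly' and generalizing the agent leaves a sub-description the original still satisfies.

(b), (d), (e)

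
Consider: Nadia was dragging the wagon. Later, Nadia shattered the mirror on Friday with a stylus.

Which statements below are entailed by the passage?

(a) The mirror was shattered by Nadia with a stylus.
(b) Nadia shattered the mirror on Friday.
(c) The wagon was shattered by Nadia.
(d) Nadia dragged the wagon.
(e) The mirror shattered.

(a), (b), (d), (e)

(a) Entailed — the original entails any weakening of itself; this just drops 'on Friday'.
(b) Entailed — the original entails any weakening of itself; this just drops 'with a stylus'.
(c) Not entailed — Nadia shattered the mirror, not the wagon; the wagon belongs to the dragging event.
(d) Entailed — 'drag' is an activity; 'was dragging' entails that some dragging happened, so 'dragged' holds.
(e) Entailed — 'Nadia shattered the mirror' is causative; it entails the inchoative 'the mirror shattered'.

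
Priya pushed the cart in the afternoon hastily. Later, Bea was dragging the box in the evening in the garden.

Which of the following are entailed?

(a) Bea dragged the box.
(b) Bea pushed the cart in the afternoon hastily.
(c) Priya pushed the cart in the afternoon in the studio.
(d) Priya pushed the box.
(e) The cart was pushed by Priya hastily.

(a) Entailed — 'drag' is an activity; 'was dragging' entails that some dragging happened, so 'dragged' holds.
(b) Not entailed — the passage has Priya pushing the cart, not Bea.
(c) Not entailed — 'in the studio' adds information not in the original event.
(d) Not entailed — Priya pushed the cart, not the box; the box belongs to the dragging event.
(e) Entailed — the original entails any weakening of itself; this just drops 'in the afternoon'.

(a), (e)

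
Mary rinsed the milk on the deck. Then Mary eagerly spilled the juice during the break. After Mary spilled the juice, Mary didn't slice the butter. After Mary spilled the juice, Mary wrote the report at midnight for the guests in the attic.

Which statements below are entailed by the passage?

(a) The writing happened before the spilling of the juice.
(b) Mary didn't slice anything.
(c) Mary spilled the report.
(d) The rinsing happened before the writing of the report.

(d)

(a) Not entailed — the narrative places the spilling before the writing, not after.
(b) Not entailed — the original only denies this specific event; Mary may have sliced something else.
(c) Not entailed — Mary spilled the juice, not the report; the report belongs to the writing event.
(d) Entailed — the narrative places the rinsing before the writing.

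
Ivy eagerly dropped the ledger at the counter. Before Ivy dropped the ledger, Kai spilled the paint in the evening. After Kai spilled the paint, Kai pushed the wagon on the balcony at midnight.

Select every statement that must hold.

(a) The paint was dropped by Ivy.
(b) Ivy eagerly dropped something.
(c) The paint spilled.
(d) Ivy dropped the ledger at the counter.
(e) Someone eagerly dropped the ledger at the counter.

(a) Not entailed — Ivy dropped the ledger, not the paint; the paint belongs to the spilling event.
(b) Entailed — dropping 'at the counter' and generalizing the patient leaves a sub-description the original still satisfies.
(c) Entailed — 'Kai spilled the paint' is causative; it entails the inchoative 'the paint spilled'.
(d) Entailed — every conjunct here is already in the original dropping event.
(e) Entailed — every conjunct here is already in the original dropping event.

(b), (c), (d), (e)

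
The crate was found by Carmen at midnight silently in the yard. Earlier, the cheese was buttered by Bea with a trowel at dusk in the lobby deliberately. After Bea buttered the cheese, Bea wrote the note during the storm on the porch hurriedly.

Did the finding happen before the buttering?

The narrative orders the buttering before the finding.

no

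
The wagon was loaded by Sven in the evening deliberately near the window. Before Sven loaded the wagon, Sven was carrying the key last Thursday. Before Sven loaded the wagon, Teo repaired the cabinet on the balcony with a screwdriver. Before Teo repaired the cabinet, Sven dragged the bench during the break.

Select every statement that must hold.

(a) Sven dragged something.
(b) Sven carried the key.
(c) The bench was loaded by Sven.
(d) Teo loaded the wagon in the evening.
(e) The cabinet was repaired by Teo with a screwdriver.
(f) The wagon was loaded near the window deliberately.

(a) Entailed — dropping 'during the break' and generalizing the patient leaves a sub-description the original still satisfies.
(b) Entailed — 'carry' is an activity; 'was carrying' entails that some carrying happened, so 'carried' holds.
(c) Not entailed — Sven loaded the wagon, not the bench; the bench belongs to the dragging event.
(d) Not entailed — the passage has Sven loading the wagon, not Teo.
(e) Entailed — every conjunct here is already in the original repairing event.
(f) Entailed — every conjunct here is already in the original loading event.

(a), (b), (e), (f)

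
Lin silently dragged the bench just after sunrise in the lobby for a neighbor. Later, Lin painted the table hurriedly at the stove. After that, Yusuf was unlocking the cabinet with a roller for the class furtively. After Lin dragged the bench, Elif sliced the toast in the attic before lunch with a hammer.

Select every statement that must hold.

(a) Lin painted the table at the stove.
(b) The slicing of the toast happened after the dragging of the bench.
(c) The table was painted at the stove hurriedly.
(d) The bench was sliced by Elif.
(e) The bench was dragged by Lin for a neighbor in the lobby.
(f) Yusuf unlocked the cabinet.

(a), (b), (c), (e)

(a) Entailed — every conjunct here is already in the original painting event.
(b) Entailed — the narrative places the dragging before the slicing.
(c) Entailed — the original entails any weakening of itself; this just generalizes the agent.
(d) Not entailed — Elif sliced the toast, not the bench; the bench belongs to the dragging event.
(e) Entailed — every conjunct here is already in the original dragging event.
(f) Not entailed — 'was unlocking' is progressive on an accomplishment; it does not entail the completed 'unlocked'.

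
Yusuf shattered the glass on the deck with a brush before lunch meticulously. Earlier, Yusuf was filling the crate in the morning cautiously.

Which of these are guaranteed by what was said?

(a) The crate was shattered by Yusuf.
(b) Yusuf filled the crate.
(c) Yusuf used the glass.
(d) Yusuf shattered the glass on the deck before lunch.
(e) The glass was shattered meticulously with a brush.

(a) Not entailed — Yusuf shattered the glass, not the crate; the crate belongs to the filling event.
(b) Not entailed — 'was filling' is progressive on an accomplishment; it does not entail the completed 'filled'.
(c) Not entailed — the glass is the patient, not an instrument — Yusuf used a brush.
(d) Entailed — the original entails any weakening of itself; this just drops 'with a brush', 'meticulously'.
(e) Entailed — dropping 'before lunch', 'on the deck' and generalizing the agent leaves a sub-description the original still satisfies.

(d), (e)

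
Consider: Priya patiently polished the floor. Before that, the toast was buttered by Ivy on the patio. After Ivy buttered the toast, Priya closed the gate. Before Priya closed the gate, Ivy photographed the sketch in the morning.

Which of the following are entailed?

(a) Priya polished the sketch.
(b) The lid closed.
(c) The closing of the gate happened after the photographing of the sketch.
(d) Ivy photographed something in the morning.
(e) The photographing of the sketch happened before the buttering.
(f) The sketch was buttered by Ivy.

(c), (d)

(a) Not entailed — Priya polished the floor, not the sketch; the sketch belongs to the photographing event.
(b) Not entailed — the gate is what closed, not the lid.
(c) Entailed — the narrative places the photographing before the closing.
(d) Entailed — every conjunct here is already in the original photographing event.
(e) Not entailed — the narrative doesn't order the photographing relative to the buttering.
(f) Not entailed — Ivy buttered the toast, not the sketch; the sketch belongs to the photographing event.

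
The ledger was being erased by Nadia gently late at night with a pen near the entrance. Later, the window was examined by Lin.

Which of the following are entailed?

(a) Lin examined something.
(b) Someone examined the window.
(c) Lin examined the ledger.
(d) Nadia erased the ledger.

(a) Entailed — generalizing the patient leaves a sub-description the original still satisfies.
(b) Entailed — generalizing the agent leaves a sub-description the original still satisfies.
(c) Not entailed — Lin examined the window, not the ledger; the ledger belongs to the erasing event.
(d) Not entailed — 'was erasing' is progressive on an accomplishment; it does not entail the completed 'erased'.

(a), (b)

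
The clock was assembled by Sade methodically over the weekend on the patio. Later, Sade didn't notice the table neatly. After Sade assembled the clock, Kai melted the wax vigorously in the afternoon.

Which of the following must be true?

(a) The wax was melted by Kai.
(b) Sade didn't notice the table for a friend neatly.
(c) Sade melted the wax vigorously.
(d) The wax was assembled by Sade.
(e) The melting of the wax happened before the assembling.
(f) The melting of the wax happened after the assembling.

(a) Entailed — the original entails any weakening of itself; this just drops 'vigorously', 'in the afternoon'.
(b) Entailed — under negation, adding a further restriction is entailed: if no such noticing event occurred, none occurred for a friend either.
(c) Not entailed — the passage has Kai melting the wax, not Sade.
(d) Not entailed — Sade assembled the clock, not the wax; the wax belongs to the melting event.
(e) Not entailed — the narrative places the assembling before the melting, not after.
(f) Entailed — the narrative places the assembling before the melting.

(a), (b), (f)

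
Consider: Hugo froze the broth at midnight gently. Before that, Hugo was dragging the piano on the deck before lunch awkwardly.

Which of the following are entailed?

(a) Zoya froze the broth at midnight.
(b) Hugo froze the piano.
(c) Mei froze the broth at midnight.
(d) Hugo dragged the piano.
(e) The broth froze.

(a) Not entailed — the passage has Hugo freezing the broth, not Zoya.
(b) Not entailed — Hugo froze the broth, not the piano; the piano belongs to the dragging event.
(c) Not entailed — the passage has Hugo freezing the broth, not Mei.
(d) Entailed — 'drag' is an activity; 'was dragging' entails that some dragging happened, so 'dragged' holds.
(e) Entailed — 'Hugo froze the broth' is causative; it entails the inchoative 'the broth froze'.

(d), (e)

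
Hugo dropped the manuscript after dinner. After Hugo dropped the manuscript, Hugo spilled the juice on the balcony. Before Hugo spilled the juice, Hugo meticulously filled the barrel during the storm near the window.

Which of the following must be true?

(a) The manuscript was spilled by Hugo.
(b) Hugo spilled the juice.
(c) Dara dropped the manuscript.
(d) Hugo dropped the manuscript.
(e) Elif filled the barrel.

(b), (d)

(a) Not entailed — Hugo spilled the juice, not the manuscript; the manuscript belongs to the dropping event.
(b) Entailed — every conjunct here is already in the original spilling event.
(c) Not entailed — the passage has Hugo dropping the manuscript, not Dara.
(d) Entailed — every conjunct here is already in the original dropping event.
(e) Not entailed — the passage has Hugo filling the barrel, not Elif.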